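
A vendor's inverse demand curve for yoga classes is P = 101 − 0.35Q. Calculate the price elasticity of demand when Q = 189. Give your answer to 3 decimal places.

At Q = 189, P = 101 − 0.35(189) = 34.85.
dP/dQ = −0.35, so dQ/dP = 1/(−0.35) = -2.857.
ε = (dQ/dP)(P/Q) = (-2.857)(34.85/189).

-0.527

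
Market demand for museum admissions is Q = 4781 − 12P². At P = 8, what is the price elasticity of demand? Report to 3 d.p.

At P = 8, Q = 4013.
dQ/dP = −24P = -192.
ε = (dQ/dP)(P/Q) = (-192)(8/4013).

-0.383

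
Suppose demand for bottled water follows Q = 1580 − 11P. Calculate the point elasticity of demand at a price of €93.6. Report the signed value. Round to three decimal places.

-1.871

At P = 93.6, Q = 550.400.
dQ/dP = −11.
ε = (dQ/dP)(P/Q) = (-11)(93.6/550.400).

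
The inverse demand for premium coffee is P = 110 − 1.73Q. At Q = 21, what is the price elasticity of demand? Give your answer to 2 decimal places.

At Q = 21, P = 110 − 1.73(21) = 73.67.
dP/dQ = −1.73, so dQ/dP = 1/(−1.73) = -0.578.
ε = (dQ/dP)(P/Q) = (-0.578)(73.67/21).

-2.03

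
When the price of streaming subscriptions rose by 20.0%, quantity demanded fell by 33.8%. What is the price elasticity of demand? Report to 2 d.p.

-1.69

ε = %ΔQ / %ΔP = (-33.8)/(20.0) = -1.690.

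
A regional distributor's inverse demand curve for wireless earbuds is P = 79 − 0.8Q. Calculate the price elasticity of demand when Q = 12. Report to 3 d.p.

At Q = 12, P = 79 − 0.8(12) = 69.40.
dP/dQ = −0.8, so dQ/dP = 1/(−0.8) = -1.250.
ε = (dQ/dP)(P/Q) = (-1.250)(69.40/12).

-7.229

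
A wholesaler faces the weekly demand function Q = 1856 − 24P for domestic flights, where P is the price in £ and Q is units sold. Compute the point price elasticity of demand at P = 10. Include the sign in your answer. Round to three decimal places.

At P = 10, Q = 1616.
dQ/dP = −24.
ε = (dQ/dP)(P/Q) = (-24)(10/1616).
|ε| < 1, so demand is inelastic at this price.

-0.149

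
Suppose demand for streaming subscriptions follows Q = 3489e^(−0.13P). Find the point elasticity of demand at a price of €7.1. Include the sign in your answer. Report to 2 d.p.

At P = 7.1, Q = 1386.268.
dQ/dP = −0.13·3489e^(−0.13P) = −0.13Q = -180.215.
ε = (dQ/dP)(P/Q) = (-180.215)(7.1/1386.268).
|ε| < 1, so demand is inelastic at this price.

-0.92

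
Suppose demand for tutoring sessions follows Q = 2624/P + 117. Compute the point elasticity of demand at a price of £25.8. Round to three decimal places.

At P = 25.8, Q = 218.705.
dQ/dP = −2624/P² = -3.942.
ε = (dQ/dP)(P/Q) = (-3.942)(25.8/218.705).

-0.465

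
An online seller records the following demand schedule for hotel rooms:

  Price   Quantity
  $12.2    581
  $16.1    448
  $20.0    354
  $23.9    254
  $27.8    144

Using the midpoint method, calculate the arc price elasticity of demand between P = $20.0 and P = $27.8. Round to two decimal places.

-2.58

At P = 20.0, Q = 354; at P = 27.8, Q = 144.
ΔQ = -210, ΔP = 7.8. Midpoints: P̄ = 23.90, Q̄ = 249.0.
ε = (ΔQ/ΔP)(P̄/Q̄) = (-210/7.8)(23.90/249.0).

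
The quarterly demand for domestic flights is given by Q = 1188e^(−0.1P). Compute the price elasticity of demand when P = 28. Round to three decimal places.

-2.800

At P = 28, Q = 72.242.
dQ/dP = −0.1·1188e^(−0.1P) = −0.1Q = -7.224.
ε = (dQ/dP)(P/Q) = (-7.224)(28/72.242).
|ε| > 1, so demand is elastic at this price.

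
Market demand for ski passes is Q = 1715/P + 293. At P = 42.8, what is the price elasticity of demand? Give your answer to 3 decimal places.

At P = 42.8, Q = 333.070.
dQ/dP = −1715/P² = -0.936.
ε = (dQ/dP)(P/Q) = (-0.936)(42.8/333.070).

-0.120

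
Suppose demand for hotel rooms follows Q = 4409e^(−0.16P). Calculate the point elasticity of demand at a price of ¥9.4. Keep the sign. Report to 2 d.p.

At P = 9.4, Q = 979.854.
dQ/dP = −0.16·4409e^(−0.16P) = −0.16Q = -156.777.
ε = (dQ/dP)(P/Q) = (-156.777)(9.4/979.854).

-1.50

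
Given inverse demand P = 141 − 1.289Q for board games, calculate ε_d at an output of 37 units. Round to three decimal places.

At Q = 37, P = 141 − 1.289(37) = 93.31.
dP/dQ = −1.289, so dQ/dP = 1/(−1.289) = -0.776.
ε = (dQ/dP)(P/Q) = (-0.776)(93.31/37).

-1.956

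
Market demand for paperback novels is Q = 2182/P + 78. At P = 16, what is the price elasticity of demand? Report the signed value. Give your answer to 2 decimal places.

-0.64

At P = 16, Q = 214.375.
dQ/dP = −2182/P² = -8.523.
ε = (dQ/dP)(P/Q) = (-8.523)(16/214.375).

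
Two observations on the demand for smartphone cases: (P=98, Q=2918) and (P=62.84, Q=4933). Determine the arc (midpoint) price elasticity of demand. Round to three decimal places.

-1.174

ΔQ = 4933 − 2918 = 2015; ΔP = 62.84 − 98 = -35.16.
Midpoints: P̄ = 80.42, Q̄ = 3925.5.
ε = (ΔQ/ΔP)(P̄/Q̄) = (2015/-35.16)(80.42/3925.5).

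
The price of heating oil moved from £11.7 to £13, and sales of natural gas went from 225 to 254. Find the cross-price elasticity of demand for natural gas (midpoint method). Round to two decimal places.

ΔQ_x = 254 − 225 = 29; ΔP_y = 13 − 11.7 = 1.3.
Midpoints: P̄_y = 12.35, Q̄_x = 239.5.
ε_xy = (ΔQ_x/ΔP_y)(P̄_y/Q̄_x) = (29/1.3)(12.35/239.5).
ε_xy > 0, so the goods are substitutes.

1.15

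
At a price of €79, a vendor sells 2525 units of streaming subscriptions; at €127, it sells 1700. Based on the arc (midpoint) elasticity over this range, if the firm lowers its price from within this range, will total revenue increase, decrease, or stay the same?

decrease

Arc ε = (-825/48)(103.00/2112.5) ≈ -0.838.
|ε| = 0.84 < 1, so demand is inelastic. A price cut therefore reduces total revenue.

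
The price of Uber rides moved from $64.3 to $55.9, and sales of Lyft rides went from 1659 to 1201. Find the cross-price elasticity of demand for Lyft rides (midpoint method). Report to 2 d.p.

ΔQ_x = 1201 − 1659 = -458; ΔP_y = 55.9 − 64.3 = -8.4.
Midpoints: P̄_y = 60.10, Q̄_x = 1430.0.
ε_xy = (ΔQ_x/ΔP_y)(P̄_y/Q̄_x) = (-458/-8.4)(60.10/1430.0).
ε_xy > 0, so the goods are substitutes.

2.29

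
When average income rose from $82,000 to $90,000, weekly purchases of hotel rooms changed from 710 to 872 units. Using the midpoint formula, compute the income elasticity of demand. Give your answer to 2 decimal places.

ΔQ = 162, ΔI = 8000. Midpoints: Ī = 86,000, Q̄ = 791.0.
ε_I = (ΔQ/ΔI)(Ī/Q̄) = (162/8000)(86000/791.0).

2.20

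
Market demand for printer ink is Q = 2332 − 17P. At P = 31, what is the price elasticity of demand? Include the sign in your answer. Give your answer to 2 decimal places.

-0.29

At P = 31, Q = 1805.
dQ/dP = −17.
ε = (dQ/dP)(P/Q) = (-17)(31/1805).
|ε| < 1, so demand is inelastic at this price.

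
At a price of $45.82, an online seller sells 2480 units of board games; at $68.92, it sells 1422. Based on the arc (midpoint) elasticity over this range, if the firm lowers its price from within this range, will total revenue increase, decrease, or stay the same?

Arc ε = (-1058/23.1)(57.37/1951.0) ≈ -1.347.
|ε| = 1.35 > 1, so demand is elastic. A price cut therefore raises total revenue.

increase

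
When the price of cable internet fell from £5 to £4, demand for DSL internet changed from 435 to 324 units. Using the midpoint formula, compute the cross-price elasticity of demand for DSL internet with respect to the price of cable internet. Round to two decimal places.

1.32

ΔQ_x = 324 − 435 = -111; ΔP_y = 4 − 5 = -1.
Midpoints: P̄_y = 4.50, Q̄_x = 379.5.
ε_xy = (ΔQ_x/ΔP_y)(P̄_y/Q̄_x) = (-111/-1)(4.50/379.5).
ε_xy > 0, so the goods are substitutes.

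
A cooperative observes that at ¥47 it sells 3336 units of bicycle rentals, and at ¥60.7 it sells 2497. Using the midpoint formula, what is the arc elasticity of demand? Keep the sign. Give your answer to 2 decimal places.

-1.13

ΔQ = 2497 − 3336 = -839; ΔP = 60.7 − 47 = 13.7.
Midpoints: P̄ = 53.85, Q̄ = 2916.5.
ε = (ΔQ/ΔP)(P̄/Q̄) = (-839/13.7)(53.85/2916.5).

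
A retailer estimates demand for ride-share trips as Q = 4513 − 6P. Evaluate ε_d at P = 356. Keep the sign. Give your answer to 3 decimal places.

-0.899

At P = 356, Q = 2377.
dQ/dP = −6.
ε = (dQ/dP)(P/Q) = (-6)(356/2377).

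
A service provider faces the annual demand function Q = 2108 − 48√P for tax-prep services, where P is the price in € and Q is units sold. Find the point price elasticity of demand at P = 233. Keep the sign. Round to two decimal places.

-0.27

At P = 233, Q = 1375.312.
dQ/dP = −48/(2√P) = -1.572.
ε = (dQ/dP)(P/Q) = (-1.572)(233/1375.312).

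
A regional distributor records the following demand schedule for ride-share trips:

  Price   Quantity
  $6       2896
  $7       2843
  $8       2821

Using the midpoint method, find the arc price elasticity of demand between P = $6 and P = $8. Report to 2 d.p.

-0.09

At P = 6, Q = 2896; at P = 8, Q = 2821.
ΔQ = -75, ΔP = 2. Midpoints: P̄ = 7.00, Q̄ = 2858.5.
ε = (ΔQ/ΔP)(P̄/Q̄) = (-75/2)(7.00/2858.5).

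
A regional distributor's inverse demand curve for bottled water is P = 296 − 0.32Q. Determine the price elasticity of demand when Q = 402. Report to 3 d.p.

At Q = 402, P = 296 − 0.32(402) = 167.36.
dP/dQ = −0.32, so dQ/dP = 1/(−0.32) = -3.125.
ε = (dQ/dP)(P/Q) = (-3.125)(167.36/402).

-1.301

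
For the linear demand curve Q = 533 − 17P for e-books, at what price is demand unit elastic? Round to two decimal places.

15.68

For linear demand Q = a − bP, ε = −bP/(a − bP). |ε| = 1 when bP = a − bP, i.e. P = a/(2b).
P = 533/(2·17) = 533/34 = 15.6765.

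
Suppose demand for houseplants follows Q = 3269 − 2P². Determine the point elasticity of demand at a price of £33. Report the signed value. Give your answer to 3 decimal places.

At P = 33, Q = 1091.
dQ/dP = −4P = -132.
ε = (dQ/dP)(P/Q) = (-132)(33/1091).
|ε| > 1, so demand is elastic at this price.

-3.993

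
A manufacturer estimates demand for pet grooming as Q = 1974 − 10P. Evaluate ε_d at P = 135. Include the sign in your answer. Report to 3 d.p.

-2.163

At P = 135, Q = 624.
dQ/dP = −10.
ε = (dQ/dP)(P/Q) = (-10)(135/624).
|ε| > 1, so demand is elastic at this price.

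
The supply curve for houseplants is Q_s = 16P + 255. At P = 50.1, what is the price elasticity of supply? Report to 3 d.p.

0.759

At P = 50.1, Q_s = 1056.60.
dQ_s/dP = 16.
ε_s = (dQ_s/dP)(P/Q_s) = (16)(50.1/1056.60).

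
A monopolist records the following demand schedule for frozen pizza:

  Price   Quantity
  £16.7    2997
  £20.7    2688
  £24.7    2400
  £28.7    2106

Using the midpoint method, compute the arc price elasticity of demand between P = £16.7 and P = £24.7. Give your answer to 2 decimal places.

-0.57

At P = 16.7, Q = 2997; at P = 24.7, Q = 2400.
ΔQ = -597, ΔP = 8.0. Midpoints: P̄ = 20.70, Q̄ = 2698.5.
ε = (ΔQ/ΔP)(P̄/Q̄) = (-597/8.0)(20.70/2698.5).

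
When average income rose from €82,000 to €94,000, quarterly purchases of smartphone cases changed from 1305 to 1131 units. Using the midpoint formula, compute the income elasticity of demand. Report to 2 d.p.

-1.05

ΔQ = -174, ΔI = 12000. Midpoints: Ī = 88,000, Q̄ = 1218.0.
ε_I = (ΔQ/ΔI)(Ī/Q̄) = (-174/12000)(88000/1218.0).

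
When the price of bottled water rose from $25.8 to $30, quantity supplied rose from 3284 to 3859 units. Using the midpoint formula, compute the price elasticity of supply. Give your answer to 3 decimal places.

1.069

ΔQ = 3859 − 3284 = 575; ΔP = 30 − 25.8 = 4.2.
Midpoints: P̄ = 27.90, Q̄ = 3571.5.
ε_s = (ΔQ/ΔP)(P̄/Q̄) = (575/4.2)(27.90/3571.5).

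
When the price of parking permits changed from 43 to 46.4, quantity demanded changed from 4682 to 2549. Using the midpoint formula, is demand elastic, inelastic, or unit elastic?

elastic

Arc ε ≈ -7.756.
|ε| = 7.76 > 1.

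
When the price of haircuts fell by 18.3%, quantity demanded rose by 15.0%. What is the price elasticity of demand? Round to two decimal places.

-0.82

ε = %ΔQ / %ΔP = (15.0)/(-18.3) = -0.820.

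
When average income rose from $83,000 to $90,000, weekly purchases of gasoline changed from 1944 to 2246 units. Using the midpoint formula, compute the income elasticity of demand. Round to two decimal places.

1.78

ΔQ = 302, ΔI = 7000. Midpoints: Ī = 86,500, Q̄ = 2095.0.
ε_I = (ΔQ/ΔI)(Ī/Q̄) = (302/7000)(86500/2095.0).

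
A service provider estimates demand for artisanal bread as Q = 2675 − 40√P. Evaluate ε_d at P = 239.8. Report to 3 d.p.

-0.151

At P = 239.8, Q = 2055.581.
dQ/dP = −40/(2√P) = -1.292.
ε = (dQ/dP)(P/Q) = (-1.292)(239.8/2055.581).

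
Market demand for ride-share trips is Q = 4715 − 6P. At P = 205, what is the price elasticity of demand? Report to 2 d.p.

At P = 205, Q = 3485.
dQ/dP = −6.
ε = (dQ/dP)(P/Q) = (-6)(205/3485).

-0.35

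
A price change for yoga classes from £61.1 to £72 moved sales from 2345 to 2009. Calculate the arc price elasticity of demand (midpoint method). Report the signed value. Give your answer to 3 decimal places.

ΔQ = 2009 − 2345 = -336; ΔP = 72 − 61.1 = 10.9.
Midpoints: P̄ = 66.55, Q̄ = 2177.0.
ε = (ΔQ/ΔP)(P̄/Q̄) = (-336/10.9)(66.55/2177.0).

-0.942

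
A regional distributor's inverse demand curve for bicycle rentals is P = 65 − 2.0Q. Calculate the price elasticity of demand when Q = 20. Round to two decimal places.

-0.63

At Q = 20, P = 65 − 2.0(20) = 25.00.
dP/dQ = −2.0, so dQ/dP = 1/(−2.0) = -0.500.
ε = (dQ/dP)(P/Q) = (-0.500)(25.00/20).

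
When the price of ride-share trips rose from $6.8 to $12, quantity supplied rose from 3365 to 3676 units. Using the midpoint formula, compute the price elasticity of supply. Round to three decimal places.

0.160

ΔQ = 3676 − 3365 = 311; ΔP = 12 − 6.8 = 5.2.
Midpoints: P̄ = 9.40, Q̄ = 3520.5.
ε_s = (ΔQ/ΔP)(P̄/Q̄) = (311/5.2)(9.40/3520.5).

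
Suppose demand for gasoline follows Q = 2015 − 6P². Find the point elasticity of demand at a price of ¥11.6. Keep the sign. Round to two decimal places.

-1.34

At P = 11.6, Q = 1207.640.
dQ/dP = −12P = -139.200.
ε = (dQ/dP)(P/Q) = (-139.200)(11.6/1207.640).
|ε| > 1, so demand is elastic at this price.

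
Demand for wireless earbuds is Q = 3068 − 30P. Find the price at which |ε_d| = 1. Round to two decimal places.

51.13

For linear demand Q = a − bP, ε = −bP/(a − bP). |ε| = 1 when bP = a − bP, i.e. P = a/(2b).
P = 3068/(2·30) = 3068/60 = 51.1333.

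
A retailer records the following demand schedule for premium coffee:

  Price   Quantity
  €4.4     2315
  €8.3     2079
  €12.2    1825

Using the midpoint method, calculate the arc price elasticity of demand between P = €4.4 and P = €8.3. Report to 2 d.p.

-0.17

At P = 4.4, Q = 2315; at P = 8.3, Q = 2079.
ΔQ = -236, ΔP = 3.9. Midpoints: P̄ = 6.35, Q̄ = 2197.0.
ε = (ΔQ/ΔP)(P̄/Q̄) = (-236/3.9)(6.35/2197.0).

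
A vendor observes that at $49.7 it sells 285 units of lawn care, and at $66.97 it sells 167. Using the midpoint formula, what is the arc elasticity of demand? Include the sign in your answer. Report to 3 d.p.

ΔQ = 167 − 285 = -118; ΔP = 66.97 − 49.7 = 17.27.
Midpoints: P̄ = 58.34, Q̄ = 226.0.
ε = (ΔQ/ΔP)(P̄/Q̄) = (-118/17.27)(58.34/226.0).

-1.764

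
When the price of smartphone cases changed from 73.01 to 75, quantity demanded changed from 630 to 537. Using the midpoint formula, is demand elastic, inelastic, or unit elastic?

elastic

Arc ε ≈ -5.927.
|ε| = 5.93 > 1.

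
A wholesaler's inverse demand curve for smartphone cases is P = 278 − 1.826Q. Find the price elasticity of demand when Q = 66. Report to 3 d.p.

-1.307

At Q = 66, P = 278 − 1.826(66) = 157.48.
dP/dQ = −1.826, so dQ/dP = 1/(−1.826) = -0.548.
ε = (dQ/dP)(P/Q) = (-0.548)(157.48/66).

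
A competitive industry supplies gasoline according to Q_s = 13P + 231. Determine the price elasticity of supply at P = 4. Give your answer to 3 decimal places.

0.184

At P = 4, Q_s = 283.
dQ_s/dP = 13.
ε_s = (dQ_s/dP)(P/Q_s) = (13)(4/283).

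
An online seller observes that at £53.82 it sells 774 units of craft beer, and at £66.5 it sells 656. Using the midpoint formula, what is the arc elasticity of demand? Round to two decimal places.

ΔQ = 656 − 774 = -118; ΔP = 66.5 − 53.82 = 12.68.
Midpoints: P̄ = 60.16, Q̄ = 715.0.
ε = (ΔQ/ΔP)(P̄/Q̄) = (-118/12.68)(60.16/715.0).

-0.78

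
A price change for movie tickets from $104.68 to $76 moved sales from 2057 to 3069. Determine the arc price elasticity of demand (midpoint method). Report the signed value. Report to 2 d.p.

-1.24

ΔQ = 3069 − 2057 = 1012; ΔP = 76 − 104.68 = -28.68.
Midpoints: P̄ = 90.34, Q̄ = 2563.0.
ε = (ΔQ/ΔP)(P̄/Q̄) = (1012/-28.68)(90.34/2563.0).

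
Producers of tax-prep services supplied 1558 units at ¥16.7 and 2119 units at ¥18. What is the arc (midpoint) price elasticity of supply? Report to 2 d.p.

ΔQ = 2119 − 1558 = 561; ΔP = 18 − 16.7 = 1.3.
Midpoints: P̄ = 17.35, Q̄ = 1838.5.
ε_s = (ΔQ/ΔP)(P̄/Q̄) = (561/1.3)(17.35/1838.5).

4.07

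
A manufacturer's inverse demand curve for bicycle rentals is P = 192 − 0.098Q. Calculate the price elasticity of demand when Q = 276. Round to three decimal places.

-6.098

At Q = 276, P = 192 − 0.098(276) = 164.95.
dP/dQ = −0.098, so dQ/dP = 1/(−0.098) = -10.204.
ε = (dQ/dP)(P/Q) = (-10.204)(164.95/276).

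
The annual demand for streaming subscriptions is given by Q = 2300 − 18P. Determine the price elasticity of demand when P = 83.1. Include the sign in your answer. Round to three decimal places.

-1.860

At P = 83.1, Q = 804.200.
dQ/dP = −18.
ε = (dQ/dP)(P/Q) = (-18)(83.1/804.200).
|ε| > 1, so demand is elastic at this price.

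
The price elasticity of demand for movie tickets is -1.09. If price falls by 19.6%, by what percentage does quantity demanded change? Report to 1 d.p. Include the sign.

21.4%

%ΔQ ≈ ε × %ΔP = (-1.09)(-19.6%) = 21.36%.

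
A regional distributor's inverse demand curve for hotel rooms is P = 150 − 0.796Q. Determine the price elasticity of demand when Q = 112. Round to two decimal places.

-0.68

At Q = 112, P = 150 − 0.796(112) = 60.85.
dP/dQ = −0.796, so dQ/dP = 1/(−0.796) = -1.256.
ε = (dQ/dP)(P/Q) = (-1.256)(60.85/112).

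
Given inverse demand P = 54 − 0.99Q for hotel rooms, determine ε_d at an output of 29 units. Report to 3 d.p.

-0.881

At Q = 29, P = 54 − 0.99(29) = 25.29.
dP/dQ = −0.99, so dQ/dP = 1/(−0.99) = -1.010.
ε = (dQ/dP)(P/Q) = (-1.010)(25.29/29).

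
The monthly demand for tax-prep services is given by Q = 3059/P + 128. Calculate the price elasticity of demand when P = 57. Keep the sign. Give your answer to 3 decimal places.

-0.295

At P = 57, Q = 181.667.
dQ/dP = −3059/P² = -0.942.
ε = (dQ/dP)(P/Q) = (-0.942)(57/181.667).
|ε| < 1, so demand is inelastic at this price.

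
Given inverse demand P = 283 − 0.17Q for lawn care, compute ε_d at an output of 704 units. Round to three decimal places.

At Q = 704, P = 283 − 0.17(704) = 163.32.
dP/dQ = −0.17, so dQ/dP = 1/(−0.17) = -5.882.
ε = (dQ/dP)(P/Q) = (-5.882)(163.32/704).

-1.365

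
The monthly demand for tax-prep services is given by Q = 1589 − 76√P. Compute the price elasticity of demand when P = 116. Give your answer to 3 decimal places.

-0.531

At P = 116, Q = 770.455.
dQ/dP = −76/(2√P) = -3.528.
ε = (dQ/dP)(P/Q) = (-3.528)(116/770.455).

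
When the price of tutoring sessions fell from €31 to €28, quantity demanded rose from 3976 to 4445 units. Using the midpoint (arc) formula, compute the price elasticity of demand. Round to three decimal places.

ΔQ = 4445 − 3976 = 469; ΔP = 28 − 31 = -3.
Midpoints: P̄ = 29.50, Q̄ = 4210.5.
ε = (ΔQ/ΔP)(P̄/Q̄) = (469/-3)(29.50/4210.5).

-1.095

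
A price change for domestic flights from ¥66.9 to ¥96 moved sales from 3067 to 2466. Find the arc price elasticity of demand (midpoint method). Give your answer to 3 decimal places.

ΔQ = 2466 − 3067 = -601; ΔP = 96 − 66.9 = 29.1.
Midpoints: P̄ = 81.45, Q̄ = 2766.5.
ε = (ΔQ/ΔP)(P̄/Q̄) = (-601/29.1)(81.45/2766.5).

-0.608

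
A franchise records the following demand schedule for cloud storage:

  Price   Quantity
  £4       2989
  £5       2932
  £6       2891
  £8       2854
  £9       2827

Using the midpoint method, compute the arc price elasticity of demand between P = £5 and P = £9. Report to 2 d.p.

At P = 5, Q = 2932; at P = 9, Q = 2827.
ΔQ = -105, ΔP = 4. Midpoints: P̄ = 7.00, Q̄ = 2879.5.
ε = (ΔQ/ΔP)(P̄/Q̄) = (-105/4)(7.00/2879.5).

-0.06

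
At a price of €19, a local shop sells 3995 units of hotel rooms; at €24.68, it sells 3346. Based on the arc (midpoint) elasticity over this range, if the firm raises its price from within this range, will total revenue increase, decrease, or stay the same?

increase

Arc ε = (-649/5.68)(21.84/3670.5) ≈ -0.680.
|ε| = 0.68 < 1, so demand is inelastic. A price rise therefore raises total revenue.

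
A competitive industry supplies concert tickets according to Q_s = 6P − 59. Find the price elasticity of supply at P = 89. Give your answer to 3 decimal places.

1.124

At P = 89, Q_s = 475.
dQ_s/dP = 6.
ε_s = (dQ_s/dP)(P/Q_s) = (6)(89/475).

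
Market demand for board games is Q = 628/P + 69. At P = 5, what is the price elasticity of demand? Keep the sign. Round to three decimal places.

At P = 5, Q = 194.600.
dQ/dP = −628/P² = -25.120.
ε = (dQ/dP)(P/Q) = (-25.120)(5/194.600).
|ε| < 1, so demand is inelastic at this price.

-0.645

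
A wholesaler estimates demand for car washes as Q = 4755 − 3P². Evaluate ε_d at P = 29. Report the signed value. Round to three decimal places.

At P = 29, Q = 2232.
dQ/dP = −6P = -174.
ε = (dQ/dP)(P/Q) = (-174)(29/2232).

-2.261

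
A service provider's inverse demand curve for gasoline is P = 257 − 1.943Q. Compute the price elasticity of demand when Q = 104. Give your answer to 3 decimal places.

-0.272

At Q = 104, P = 257 − 1.943(104) = 54.93.
dP/dQ = −1.943, so dQ/dP = 1/(−1.943) = -0.515.
ε = (dQ/dP)(P/Q) = (-0.515)(54.93/104).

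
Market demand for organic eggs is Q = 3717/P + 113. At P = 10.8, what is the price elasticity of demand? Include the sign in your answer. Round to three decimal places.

-0.753

At P = 10.8, Q = 457.167.
dQ/dP = −3717/P² = -31.867.
ε = (dQ/dP)(P/Q) = (-31.867)(10.8/457.167).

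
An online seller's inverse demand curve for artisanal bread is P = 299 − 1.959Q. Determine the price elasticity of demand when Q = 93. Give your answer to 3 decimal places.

-0.641

At Q = 93, P = 299 − 1.959(93) = 116.81.
dP/dQ = −1.959, so dQ/dP = 1/(−1.959) = -0.510.
ε = (dQ/dP)(P/Q) = (-0.510)(116.81/93).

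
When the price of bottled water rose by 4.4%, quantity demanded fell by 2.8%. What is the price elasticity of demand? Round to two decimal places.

-0.64

ε = %ΔQ / %ΔP = (-2.8)/(4.4) = -0.636.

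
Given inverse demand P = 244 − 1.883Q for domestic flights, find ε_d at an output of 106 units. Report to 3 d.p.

At Q = 106, P = 244 − 1.883(106) = 44.40.
dP/dQ = −1.883, so dQ/dP = 1/(−1.883) = -0.531.
ε = (dQ/dP)(P/Q) = (-0.531)(44.40/106).

-0.222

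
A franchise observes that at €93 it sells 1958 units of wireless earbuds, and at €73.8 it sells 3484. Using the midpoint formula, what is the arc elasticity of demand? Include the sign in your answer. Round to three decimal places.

-2.436

ΔQ = 3484 − 1958 = 1526; ΔP = 73.8 − 93 = -19.2.
Midpoints: P̄ = 83.40, Q̄ = 2721.0.
ε = (ΔQ/ΔP)(P̄/Q̄) = (1526/-19.2)(83.40/2721.0).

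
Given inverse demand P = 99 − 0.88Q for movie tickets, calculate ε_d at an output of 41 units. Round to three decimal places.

-1.744

At Q = 41, P = 99 − 0.88(41) = 62.92.
dP/dQ = −0.88, so dQ/dP = 1/(−0.88) = -1.136.
ε = (dQ/dP)(P/Q) = (-1.136)(62.92/41).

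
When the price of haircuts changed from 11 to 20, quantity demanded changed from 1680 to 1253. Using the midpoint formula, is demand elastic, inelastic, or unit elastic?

inelastic

Arc ε ≈ -0.501.
|ε| = 0.50 < 1.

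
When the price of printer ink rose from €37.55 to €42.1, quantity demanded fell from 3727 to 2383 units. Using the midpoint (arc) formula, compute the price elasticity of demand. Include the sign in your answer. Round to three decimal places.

ΔQ = 2383 − 3727 = -1344; ΔP = 42.1 − 37.55 = 4.55.
Midpoints: P̄ = 39.83, Q̄ = 3055.0.
ε = (ΔQ/ΔP)(P̄/Q̄) = (-1344/4.55)(39.83/3055.0).

-3.851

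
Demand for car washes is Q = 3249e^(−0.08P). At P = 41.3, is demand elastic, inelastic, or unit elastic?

Q = 119.355, dQ/dP = -9.548.
ε = (dQ/dP)(P/Q) ≈ -3.304.
|ε| = 3.30 > 1.

elastic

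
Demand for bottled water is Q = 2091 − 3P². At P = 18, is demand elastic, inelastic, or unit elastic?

Q = 1119, dQ/dP = -108.
ε = (dQ/dP)(P/Q) ≈ -1.737.
|ε| = 1.74 > 1.

elastic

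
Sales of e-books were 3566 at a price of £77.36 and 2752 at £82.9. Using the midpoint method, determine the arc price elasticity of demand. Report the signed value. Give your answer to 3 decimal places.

ΔQ = 2752 − 3566 = -814; ΔP = 82.9 − 77.36 = 5.54.
Midpoints: P̄ = 80.13, Q̄ = 3159.0.
ε = (ΔQ/ΔP)(P̄/Q̄) = (-814/5.54)(80.13/3159.0).

-3.727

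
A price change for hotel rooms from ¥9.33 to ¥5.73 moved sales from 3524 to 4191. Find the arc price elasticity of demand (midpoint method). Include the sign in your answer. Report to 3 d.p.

-0.362

ΔQ = 4191 − 3524 = 667; ΔP = 5.73 − 9.33 = -3.6.
Midpoints: P̄ = 7.53, Q̄ = 3857.5.
ε = (ΔQ/ΔP)(P̄/Q̄) = (667/-3.6)(7.53/3857.5).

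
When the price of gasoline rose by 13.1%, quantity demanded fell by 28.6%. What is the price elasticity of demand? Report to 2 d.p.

-2.18

ε = %ΔQ / %ΔP = (-28.6)/(13.1) = -2.183.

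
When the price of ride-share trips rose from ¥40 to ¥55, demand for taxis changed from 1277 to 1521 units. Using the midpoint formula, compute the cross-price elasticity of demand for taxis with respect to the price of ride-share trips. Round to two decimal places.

ΔQ_x = 1521 − 1277 = 244; ΔP_y = 55 − 40 = 15.
Midpoints: P̄_y = 47.50, Q̄_x = 1399.0.
ε_xy = (ΔQ_x/ΔP_y)(P̄_y/Q̄_x) = (244/15)(47.50/1399.0).

0.55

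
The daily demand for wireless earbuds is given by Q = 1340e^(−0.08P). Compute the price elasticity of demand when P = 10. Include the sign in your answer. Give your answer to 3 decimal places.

-0.800

At P = 10, Q = 602.101.
dQ/dP = −0.08·1340e^(−0.08P) = −0.08Q = -48.168.
ε = (dQ/dP)(P/Q) = (-48.168)(10/602.101).
|ε| < 1, so demand is inelastic at this price.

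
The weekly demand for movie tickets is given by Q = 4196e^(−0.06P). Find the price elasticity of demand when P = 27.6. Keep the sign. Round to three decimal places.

At P = 27.6, Q = 801.021.
dQ/dP = −0.06·4196e^(−0.06P) = −0.06Q = -48.061.
ε = (dQ/dP)(P/Q) = (-48.061)(27.6/801.021).
|ε| > 1, so demand is elastic at this price.

-1.656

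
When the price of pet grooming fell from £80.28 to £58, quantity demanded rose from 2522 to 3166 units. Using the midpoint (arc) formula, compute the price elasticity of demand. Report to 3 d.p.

ΔQ = 3166 − 2522 = 644; ΔP = 58 − 80.28 = -22.28.
Midpoints: P̄ = 69.14, Q̄ = 2844.0.
ε = (ΔQ/ΔP)(P̄/Q̄) = (644/-22.28)(69.14/2844.0).

-0.703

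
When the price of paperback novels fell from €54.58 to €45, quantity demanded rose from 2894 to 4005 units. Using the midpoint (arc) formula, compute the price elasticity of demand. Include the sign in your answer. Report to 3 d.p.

-1.674

ΔQ = 4005 − 2894 = 1111; ΔP = 45 − 54.58 = -9.58.
Midpoints: P̄ = 49.79, Q̄ = 3449.5.
ε = (ΔQ/ΔP)(P̄/Q̄) = (1111/-9.58)(49.79/3449.5).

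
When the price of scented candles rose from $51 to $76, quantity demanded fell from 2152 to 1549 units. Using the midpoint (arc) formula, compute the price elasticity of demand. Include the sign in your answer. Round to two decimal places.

ΔQ = 1549 − 2152 = -603; ΔP = 76 − 51 = 25.
Midpoints: P̄ = 63.50, Q̄ = 1850.5.
ε = (ΔQ/ΔP)(P̄/Q̄) = (-603/25)(63.50/1850.5).

-0.83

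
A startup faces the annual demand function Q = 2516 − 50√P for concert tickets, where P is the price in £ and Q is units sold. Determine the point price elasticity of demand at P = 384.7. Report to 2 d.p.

-0.32

At P = 384.7, Q = 1535.311.
dQ/dP = −50/(2√P) = -1.275.
ε = (dQ/dP)(P/Q) = (-1.275)(384.7/1535.311).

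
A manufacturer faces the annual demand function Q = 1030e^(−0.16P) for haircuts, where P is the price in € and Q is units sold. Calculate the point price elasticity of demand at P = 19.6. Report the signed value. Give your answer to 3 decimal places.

-3.136

At P = 19.6, Q = 44.760.
dQ/dP = −0.16·1030e^(−0.16P) = −0.16Q = -7.162.
ε = (dQ/dP)(P/Q) = (-7.162)(19.6/44.760).
|ε| > 1, so demand is elastic at this price.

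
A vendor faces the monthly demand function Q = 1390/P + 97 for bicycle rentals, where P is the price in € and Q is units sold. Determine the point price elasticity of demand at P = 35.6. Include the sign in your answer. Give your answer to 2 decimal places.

At P = 35.6, Q = 136.045.
dQ/dP = −1390/P² = -1.097.
ε = (dQ/dP)(P/Q) = (-1.097)(35.6/136.045).

-0.29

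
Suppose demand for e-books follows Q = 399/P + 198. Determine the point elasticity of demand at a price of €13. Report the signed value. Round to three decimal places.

At P = 13, Q = 228.692.
dQ/dP = −399/P² = -2.361.
ε = (dQ/dP)(P/Q) = (-2.361)(13/228.692).
|ε| < 1, so demand is inelastic at this price.

-0.134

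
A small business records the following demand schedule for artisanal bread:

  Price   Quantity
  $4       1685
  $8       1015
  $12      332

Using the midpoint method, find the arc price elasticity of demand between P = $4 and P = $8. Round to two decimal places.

-0.74

At P = 4, Q = 1685; at P = 8, Q = 1015.
ΔQ = -670, ΔP = 4. Midpoints: P̄ = 6.00, Q̄ = 1350.0.
ε = (ΔQ/ΔP)(P̄/Q̄) = (-670/4)(6.00/1350.0).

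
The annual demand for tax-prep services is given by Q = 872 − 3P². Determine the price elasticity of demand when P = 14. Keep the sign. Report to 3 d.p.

At P = 14, Q = 284.
dQ/dP = −6P = -84.
ε = (dQ/dP)(P/Q) = (-84)(14/284).

-4.141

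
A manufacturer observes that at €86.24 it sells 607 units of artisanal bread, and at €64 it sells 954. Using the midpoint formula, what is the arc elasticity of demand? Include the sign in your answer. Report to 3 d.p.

-1.502

ΔQ = 954 − 607 = 347; ΔP = 64 − 86.24 = -22.24.
Midpoints: P̄ = 75.12, Q̄ = 780.5.
ε = (ΔQ/ΔP)(P̄/Q̄) = (347/-22.24)(75.12/780.5).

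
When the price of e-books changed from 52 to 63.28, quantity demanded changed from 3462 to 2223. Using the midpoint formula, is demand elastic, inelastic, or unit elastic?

Arc ε ≈ -2.227.
|ε| = 2.23 > 1.

elastic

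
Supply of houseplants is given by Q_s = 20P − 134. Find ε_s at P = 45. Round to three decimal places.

At P = 45, Q_s = 766.
dQ_s/dP = 20.
ε_s = (dQ_s/dP)(P/Q_s) = (20)(45/766).

1.175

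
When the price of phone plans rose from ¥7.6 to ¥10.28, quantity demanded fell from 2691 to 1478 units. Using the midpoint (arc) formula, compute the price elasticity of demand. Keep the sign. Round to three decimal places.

ΔQ = 1478 − 2691 = -1213; ΔP = 10.28 − 7.6 = 2.68.
Midpoints: P̄ = 8.94, Q̄ = 2084.5.
ε = (ΔQ/ΔP)(P̄/Q̄) = (-1213/2.68)(8.94/2084.5).

-1.941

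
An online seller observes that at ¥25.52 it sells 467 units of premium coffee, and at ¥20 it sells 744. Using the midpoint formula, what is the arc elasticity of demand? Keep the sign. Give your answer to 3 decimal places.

ΔQ = 744 − 467 = 277; ΔP = 20 − 25.52 = -5.52.
Midpoints: P̄ = 22.76, Q̄ = 605.5.
ε = (ΔQ/ΔP)(P̄/Q̄) = (277/-5.52)(22.76/605.5).

-1.886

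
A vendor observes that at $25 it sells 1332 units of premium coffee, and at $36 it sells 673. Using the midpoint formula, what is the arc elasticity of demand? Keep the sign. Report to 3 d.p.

-1.823

ΔQ = 673 − 1332 = -659; ΔP = 36 − 25 = 11.
Midpoints: P̄ = 30.50, Q̄ = 1002.5.
ε = (ΔQ/ΔP)(P̄/Q̄) = (-659/11)(30.50/1002.5).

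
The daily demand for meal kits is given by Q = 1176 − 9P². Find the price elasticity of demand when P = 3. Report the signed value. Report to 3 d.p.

At P = 3, Q = 1095.
dQ/dP = −18P = -54.
ε = (dQ/dP)(P/Q) = (-54)(3/1095).

-0.148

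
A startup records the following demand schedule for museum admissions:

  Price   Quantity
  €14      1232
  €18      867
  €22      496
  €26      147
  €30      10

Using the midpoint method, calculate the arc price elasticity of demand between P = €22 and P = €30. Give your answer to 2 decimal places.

At P = 22, Q = 496; at P = 30, Q = 10.
ΔQ = -486, ΔP = 8. Midpoints: P̄ = 26.00, Q̄ = 253.0.
ε = (ΔQ/ΔP)(P̄/Q̄) = (-486/8)(26.00/253.0).

-6.24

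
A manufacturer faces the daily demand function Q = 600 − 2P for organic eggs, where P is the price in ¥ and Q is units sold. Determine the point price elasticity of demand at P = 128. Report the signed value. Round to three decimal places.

At P = 128, Q = 344.
dQ/dP = −2.
ε = (dQ/dP)(P/Q) = (-2)(128/344).

-0.744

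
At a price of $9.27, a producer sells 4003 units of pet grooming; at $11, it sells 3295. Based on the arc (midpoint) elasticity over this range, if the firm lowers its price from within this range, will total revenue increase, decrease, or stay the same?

Arc ε = (-708/1.73)(10.13/3649.0) ≈ -1.137.
|ε| = 1.14 > 1, so demand is elastic. A price cut therefore raises total revenue.

increase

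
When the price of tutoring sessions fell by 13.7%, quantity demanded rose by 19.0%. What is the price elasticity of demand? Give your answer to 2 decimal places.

-1.39

ε = %ΔQ / %ΔP = (19.0)/(-13.7) = -1.387.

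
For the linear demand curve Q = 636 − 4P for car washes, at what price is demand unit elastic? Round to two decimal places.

79.50

For linear demand Q = a − bP, ε = −bP/(a − bP). |ε| = 1 when bP = a − bP, i.e. P = a/(2b).
P = 636/(2·4) = 636/8 = 79.5000.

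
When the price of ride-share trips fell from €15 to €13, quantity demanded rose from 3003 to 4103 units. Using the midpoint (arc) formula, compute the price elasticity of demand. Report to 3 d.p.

-2.167

ΔQ = 4103 − 3003 = 1100; ΔP = 13 − 15 = -2.
Midpoints: P̄ = 14.00, Q̄ = 3553.0.
ε = (ΔQ/ΔP)(P̄/Q̄) = (1100/-2)(14.00/3553.0).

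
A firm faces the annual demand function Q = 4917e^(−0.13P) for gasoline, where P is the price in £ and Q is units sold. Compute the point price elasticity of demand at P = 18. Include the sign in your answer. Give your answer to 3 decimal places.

At P = 18, Q = 473.643.
dQ/dP = −0.13·4917e^(−0.13P) = −0.13Q = -61.574.
ε = (dQ/dP)(P/Q) = (-61.574)(18/473.643).
|ε| > 1, so demand is elastic at this price.

-2.340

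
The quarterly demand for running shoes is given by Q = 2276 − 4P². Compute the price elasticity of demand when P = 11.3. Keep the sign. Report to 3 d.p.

At P = 11.3, Q = 1765.240.
dQ/dP = −8P = -90.400.
ε = (dQ/dP)(P/Q) = (-90.400)(11.3/1765.240).

-0.579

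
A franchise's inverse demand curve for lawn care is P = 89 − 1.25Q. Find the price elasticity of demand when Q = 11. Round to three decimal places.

-5.473

At Q = 11, P = 89 − 1.25(11) = 75.25.
dP/dQ = −1.25, so dQ/dP = 1/(−1.25) = -0.800.
ε = (dQ/dP)(P/Q) = (-0.800)(75.25/11).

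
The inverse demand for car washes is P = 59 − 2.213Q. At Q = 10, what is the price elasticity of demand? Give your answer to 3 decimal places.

-1.666

At Q = 10, P = 59 − 2.213(10) = 36.87.
dP/dQ = −2.213, so dQ/dP = 1/(−2.213) = -0.452.
ε = (dQ/dP)(P/Q) = (-0.452)(36.87/10).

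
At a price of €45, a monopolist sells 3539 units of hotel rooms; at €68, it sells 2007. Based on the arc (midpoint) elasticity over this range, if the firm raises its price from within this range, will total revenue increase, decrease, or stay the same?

decrease

Arc ε = (-1532/23)(56.50/2773.0) ≈ -1.357.
|ε| = 1.36 > 1, so demand is elastic. A price rise therefore reduces total revenue.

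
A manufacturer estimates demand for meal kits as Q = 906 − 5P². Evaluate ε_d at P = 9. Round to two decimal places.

-1.62

At P = 9, Q = 501.
dQ/dP = −10P = -90.
ε = (dQ/dP)(P/Q) = (-90)(9/501).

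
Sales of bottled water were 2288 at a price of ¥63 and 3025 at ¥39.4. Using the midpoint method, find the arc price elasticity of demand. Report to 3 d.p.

ΔQ = 3025 − 2288 = 737; ΔP = 39.4 − 63 = -23.6.
Midpoints: P̄ = 51.20, Q̄ = 2656.5.
ε = (ΔQ/ΔP)(P̄/Q̄) = (737/-23.6)(51.20/2656.5).

-0.602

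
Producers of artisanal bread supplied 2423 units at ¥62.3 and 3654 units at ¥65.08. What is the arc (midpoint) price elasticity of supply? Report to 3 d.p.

ΔQ = 3654 − 2423 = 1231; ΔP = 65.08 − 62.3 = 2.78.
Midpoints: P̄ = 63.69, Q̄ = 3038.5.
ε_s = (ΔQ/ΔP)(P̄/Q̄) = (1231/2.78)(63.69/3038.5).

9.282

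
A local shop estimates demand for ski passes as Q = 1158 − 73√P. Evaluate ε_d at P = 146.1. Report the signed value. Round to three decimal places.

-1.601

At P = 146.1, Q = 275.636.
dQ/dP = −73/(2√P) = -3.020.
ε = (dQ/dP)(P/Q) = (-3.020)(146.1/275.636).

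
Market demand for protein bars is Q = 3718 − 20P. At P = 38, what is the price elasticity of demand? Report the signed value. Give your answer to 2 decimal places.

At P = 38, Q = 2958.
dQ/dP = −20.
ε = (dQ/dP)(P/Q) = (-20)(38/2958).

-0.26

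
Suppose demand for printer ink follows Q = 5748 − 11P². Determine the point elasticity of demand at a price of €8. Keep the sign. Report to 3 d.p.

-0.279

At P = 8, Q = 5044.
dQ/dP = −22P = -176.
ε = (dQ/dP)(P/Q) = (-176)(8/5044).
|ε| < 1, so demand is inelastic at this price.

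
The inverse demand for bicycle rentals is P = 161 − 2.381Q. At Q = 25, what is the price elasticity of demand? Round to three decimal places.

At Q = 25, P = 161 − 2.381(25) = 101.48.
dP/dQ = −2.381, so dQ/dP = 1/(−2.381) = -0.420.
ε = (dQ/dP)(P/Q) = (-0.420)(101.48/25).

-1.705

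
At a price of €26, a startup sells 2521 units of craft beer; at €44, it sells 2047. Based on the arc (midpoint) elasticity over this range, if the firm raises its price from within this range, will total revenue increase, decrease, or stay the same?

Arc ε = (-474/18)(35.00/2284.0) ≈ -0.404.
|ε| = 0.40 < 1, so demand is inelastic. A price rise therefore raises total revenue.

increase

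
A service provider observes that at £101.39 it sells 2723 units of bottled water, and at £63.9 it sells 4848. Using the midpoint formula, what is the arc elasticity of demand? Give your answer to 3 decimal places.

-1.237

ΔQ = 4848 − 2723 = 2125; ΔP = 63.9 − 101.39 = -37.49.
Midpoints: P̄ = 82.64, Q̄ = 3785.5.
ε = (ΔQ/ΔP)(P̄/Q̄) = (2125/-37.49)(82.64/3785.5).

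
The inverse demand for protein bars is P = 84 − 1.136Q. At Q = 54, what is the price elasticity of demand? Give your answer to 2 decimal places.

-0.37

At Q = 54, P = 84 − 1.136(54) = 22.66.
dP/dQ = −1.136, so dQ/dP = 1/(−1.136) = -0.880.
ε = (dQ/dP)(P/Q) = (-0.880)(22.66/54).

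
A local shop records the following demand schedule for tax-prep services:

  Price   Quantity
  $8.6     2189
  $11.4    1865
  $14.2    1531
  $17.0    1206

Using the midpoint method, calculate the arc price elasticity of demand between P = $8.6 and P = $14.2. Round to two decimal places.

At P = 8.6, Q = 2189; at P = 14.2, Q = 1531.
ΔQ = -658, ΔP = 5.6. Midpoints: P̄ = 11.40, Q̄ = 1860.0.
ε = (ΔQ/ΔP)(P̄/Q̄) = (-658/5.6)(11.40/1860.0).

-0.72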